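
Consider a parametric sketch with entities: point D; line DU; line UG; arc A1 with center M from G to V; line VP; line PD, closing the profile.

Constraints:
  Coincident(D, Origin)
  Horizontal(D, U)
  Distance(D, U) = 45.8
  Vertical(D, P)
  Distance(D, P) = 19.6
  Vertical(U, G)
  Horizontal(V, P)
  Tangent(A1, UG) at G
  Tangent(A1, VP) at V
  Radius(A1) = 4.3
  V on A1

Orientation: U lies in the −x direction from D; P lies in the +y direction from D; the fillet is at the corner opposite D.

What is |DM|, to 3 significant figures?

44.2

D is at the origin; D and U share the same y with |DU| = 45.8 and U on the −x side, so U = (-45.8, 0.00). D and P share the same x with |DP| = 19.6 and P on the +y side, so P = (0.00, 19.6). The virtual corner opposite D is at (-45.8, 19.6). Tangency of A1 to UG means the radius MG is perpendicular to UG and A1 meets VP tangentially, so MV is at right angles to VP, with radius 4.3, so the center M sits 4.3 in from both sides at M = (-41.5, 15.3). Then |DM| = |M − D| = 44.2.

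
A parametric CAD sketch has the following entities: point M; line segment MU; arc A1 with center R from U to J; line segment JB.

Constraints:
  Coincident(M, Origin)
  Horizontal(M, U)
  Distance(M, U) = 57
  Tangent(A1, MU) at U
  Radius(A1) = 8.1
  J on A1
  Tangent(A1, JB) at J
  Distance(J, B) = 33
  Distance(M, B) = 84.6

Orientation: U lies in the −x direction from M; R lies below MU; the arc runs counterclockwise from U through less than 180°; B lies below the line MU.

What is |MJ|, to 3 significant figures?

64.7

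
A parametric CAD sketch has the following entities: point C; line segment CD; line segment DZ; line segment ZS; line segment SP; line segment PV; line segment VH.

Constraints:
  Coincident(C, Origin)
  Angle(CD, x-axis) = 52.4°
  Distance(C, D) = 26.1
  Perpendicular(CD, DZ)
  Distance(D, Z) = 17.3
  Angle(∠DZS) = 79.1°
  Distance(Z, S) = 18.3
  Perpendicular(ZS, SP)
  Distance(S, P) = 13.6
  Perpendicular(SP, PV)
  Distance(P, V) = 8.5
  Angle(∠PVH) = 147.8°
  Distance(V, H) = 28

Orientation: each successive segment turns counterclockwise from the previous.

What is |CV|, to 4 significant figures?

19.16

The perpendicularity gives SP at right angles to ZS, so SP runs at -26.70°; with |SP| = 13.6, P = (6.145, 8.775). SP ⟂ PV, so PV runs at 63.30°; with |PV| = 8.5, V = (9.965, 16.37). Then |CV| = |V − C| = 19.16.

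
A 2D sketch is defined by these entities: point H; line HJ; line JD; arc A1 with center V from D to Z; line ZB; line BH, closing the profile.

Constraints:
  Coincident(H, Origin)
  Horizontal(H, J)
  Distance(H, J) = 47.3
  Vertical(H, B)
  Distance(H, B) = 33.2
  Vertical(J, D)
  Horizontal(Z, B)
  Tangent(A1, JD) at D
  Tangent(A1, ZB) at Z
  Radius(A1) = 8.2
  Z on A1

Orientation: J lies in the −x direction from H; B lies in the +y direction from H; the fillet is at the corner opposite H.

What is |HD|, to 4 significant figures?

53.50

H is at the origin; H and J share the same y with |HJ| = 47.3 and J on the −x side, so J = (-47.30, 0.000). HB is vertical with |HB| = 33.2 and B on the +y side, so B = (0.000, 33.20). The virtual corner opposite H is at (-47.30, 33.20). Since A1 is tangent to JD there, VD ⟂ JD and the tangent condition forces VZ to be normal to ZB, with radius 8.2, so the center V sits 8.2 in from both sides at V = (-39.10, 25.00). That places the tangent points at D = (-47.30, 25.00) on JD and Z = (-39.10, 33.20) on ZB. Then |HD| = |D − H| = 53.50.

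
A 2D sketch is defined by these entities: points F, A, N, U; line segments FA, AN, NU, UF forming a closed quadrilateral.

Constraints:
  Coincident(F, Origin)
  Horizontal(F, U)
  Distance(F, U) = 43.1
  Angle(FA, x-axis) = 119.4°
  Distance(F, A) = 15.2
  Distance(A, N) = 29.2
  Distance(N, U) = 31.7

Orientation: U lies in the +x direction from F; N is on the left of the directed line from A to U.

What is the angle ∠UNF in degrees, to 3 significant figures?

88.5°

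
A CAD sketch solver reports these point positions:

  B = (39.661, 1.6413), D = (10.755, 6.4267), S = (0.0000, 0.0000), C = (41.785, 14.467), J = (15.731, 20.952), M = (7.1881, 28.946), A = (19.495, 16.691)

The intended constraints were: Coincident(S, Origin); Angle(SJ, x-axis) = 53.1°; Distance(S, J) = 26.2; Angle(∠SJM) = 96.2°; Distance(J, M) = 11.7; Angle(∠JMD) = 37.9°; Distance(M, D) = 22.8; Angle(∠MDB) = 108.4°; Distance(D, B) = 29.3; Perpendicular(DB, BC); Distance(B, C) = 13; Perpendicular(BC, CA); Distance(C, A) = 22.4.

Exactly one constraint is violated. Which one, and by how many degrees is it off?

Perpendicular(BC, CA) — off by 3.71°.

S = (0.00, 0.00) ✓; SJ at 53.10° ✓; |SJ| = 26.20 ✓; ∠SJM = 96.20° ✓; |JM| = 11.70 ✓; ∠JMD = 37.90° ✓; |MD| = 22.80 ✓; ∠MDB = 108.4° ✓; |DB| = 29.30 ✓; ∠(DB, BC) = 90.00° ✓; |BC| = 13.00 ✓; ∠(BC, CA) = 93.71° ✗; |CA| = 22.40 ✓.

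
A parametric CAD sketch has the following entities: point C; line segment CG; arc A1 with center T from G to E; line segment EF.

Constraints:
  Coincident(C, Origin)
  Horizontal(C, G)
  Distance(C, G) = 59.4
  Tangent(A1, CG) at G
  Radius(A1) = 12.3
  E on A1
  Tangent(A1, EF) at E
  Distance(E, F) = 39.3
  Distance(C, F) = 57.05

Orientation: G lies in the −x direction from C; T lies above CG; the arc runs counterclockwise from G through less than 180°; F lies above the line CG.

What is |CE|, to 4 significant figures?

48.50

C is at the origin; CG is horizontal with |CG| = 59.4 and G on the −x side, so G = (-59.40, 0.000). A1 meets CG tangentially, so TG is at right angles to CG, so T = G + (0, 12.3) = (-59.40, 12.30). Since TE ⟂ EF (tangency), |TF| = √(12.3² + 39.3²) = 41.18 regardless of where E sits on A1. So F lies on both circle(C, 57.05) and circle(T, 41.18); the above-CG intersection is F = (-34.72, 45.27). E is the foot of the tangent from F: E = (-47.80, 8.207).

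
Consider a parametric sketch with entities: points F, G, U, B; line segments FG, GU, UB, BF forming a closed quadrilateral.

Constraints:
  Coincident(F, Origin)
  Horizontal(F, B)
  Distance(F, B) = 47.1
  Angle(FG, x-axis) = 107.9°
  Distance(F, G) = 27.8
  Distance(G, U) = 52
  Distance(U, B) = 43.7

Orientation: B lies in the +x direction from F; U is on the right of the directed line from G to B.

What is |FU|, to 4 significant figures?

24.25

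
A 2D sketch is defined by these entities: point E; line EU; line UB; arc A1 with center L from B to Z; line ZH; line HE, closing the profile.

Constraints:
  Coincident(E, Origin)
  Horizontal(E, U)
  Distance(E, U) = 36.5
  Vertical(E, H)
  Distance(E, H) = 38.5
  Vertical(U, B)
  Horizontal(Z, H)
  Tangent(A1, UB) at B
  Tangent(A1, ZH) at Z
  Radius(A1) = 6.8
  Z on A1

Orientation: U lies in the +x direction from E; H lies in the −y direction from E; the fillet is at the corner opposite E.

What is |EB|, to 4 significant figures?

48.34

E is at the origin; E and U share the same y with |EU| = 36.5 and U on the +x side, so U = (36.50, 0.000). EH is vertical with |EH| = 38.5 and H on the −y side, so H = (0.000, -38.50). The virtual corner opposite E is at (36.50, -38.50). The tangent condition forces LB to be normal to UB and A1 meets ZH tangentially, so LZ is at right angles to ZH, with radius 6.8, so the center L sits 6.8 in from both sides at L = (29.70, -31.70). That places the tangent points at B = (36.50, -31.70) on UB and Z = (29.70, -38.50) on ZH. Then |EB| = |B − E| = 48.34.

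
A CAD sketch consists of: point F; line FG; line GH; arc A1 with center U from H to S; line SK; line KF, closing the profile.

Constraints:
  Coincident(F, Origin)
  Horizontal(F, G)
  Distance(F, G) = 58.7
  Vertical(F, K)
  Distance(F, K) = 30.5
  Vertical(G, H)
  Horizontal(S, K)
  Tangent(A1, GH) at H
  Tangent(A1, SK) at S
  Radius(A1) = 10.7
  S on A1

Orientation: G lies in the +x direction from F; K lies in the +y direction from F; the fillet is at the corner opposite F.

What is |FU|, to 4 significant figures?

51.92

F and K share the same x with |FK| = 30.5 and K on the +y side, so K = (0.000, 30.50). The virtual corner opposite F is at (58.70, 30.50). Tangency of A1 to GH means the radius UH is perpendicular to GH and since A1 is tangent to SK there, US ⟂ SK, with radius 10.7, so the center U sits 10.7 in from both sides at U = (48.00, 19.80). Then |FU| = |U − F| = 51.92.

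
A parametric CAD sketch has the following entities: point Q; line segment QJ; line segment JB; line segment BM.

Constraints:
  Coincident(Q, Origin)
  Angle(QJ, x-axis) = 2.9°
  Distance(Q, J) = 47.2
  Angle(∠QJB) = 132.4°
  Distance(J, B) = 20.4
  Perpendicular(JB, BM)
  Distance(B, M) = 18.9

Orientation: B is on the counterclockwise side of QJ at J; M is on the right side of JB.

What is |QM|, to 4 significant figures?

74.95

Q is at the origin; QJ runs at 2.9° with length 47.2, so J = 47.2·(cos 2.9°, sin 2.9°) = (47.14, 2.388). ∠QJB = 132.4°, so JB runs at 2.9° + (180° − 132.4°) = 50.50° from the x-axis; with |JB| = 20.4, B = J + 20.4·(cos 50.50°, sin 50.50°) = (60.12, 18.13). JB is perpendicular to BM; with |BM| = 18.9 on the right of JB, M = B + 18.9·(0.7716, -0.6361) = (74.70, 6.107). Then |QM| = |M − Q| = 74.95.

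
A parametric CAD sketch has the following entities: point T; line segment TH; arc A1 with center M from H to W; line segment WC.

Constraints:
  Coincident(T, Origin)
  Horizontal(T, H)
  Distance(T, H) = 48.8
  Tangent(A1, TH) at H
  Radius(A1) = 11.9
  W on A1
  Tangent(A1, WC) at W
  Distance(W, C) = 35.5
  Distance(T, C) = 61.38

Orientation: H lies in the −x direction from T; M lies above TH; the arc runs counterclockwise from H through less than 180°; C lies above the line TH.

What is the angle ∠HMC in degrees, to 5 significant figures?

163.90°

T is at the origin; TH is horizontal with |TH| = 48.8 and H on the −x side, so H = (-48.800, 0.0000). Tangency of A1 to TH means the radius MH is perpendicular to TH, so M = H + (0, 11.9) = (-48.800, 11.900). Since MW ⟂ WC (tangency), |MC| = √(11.9² + 35.5²) = 37.441 regardless of where W sits on A1. So C lies on both circle(T, 61.38) and circle(M, 37.441); the above-TH intersection is C = (-38.415, 47.872). W is the foot of the tangent from C: W = (-36.911, 12.404).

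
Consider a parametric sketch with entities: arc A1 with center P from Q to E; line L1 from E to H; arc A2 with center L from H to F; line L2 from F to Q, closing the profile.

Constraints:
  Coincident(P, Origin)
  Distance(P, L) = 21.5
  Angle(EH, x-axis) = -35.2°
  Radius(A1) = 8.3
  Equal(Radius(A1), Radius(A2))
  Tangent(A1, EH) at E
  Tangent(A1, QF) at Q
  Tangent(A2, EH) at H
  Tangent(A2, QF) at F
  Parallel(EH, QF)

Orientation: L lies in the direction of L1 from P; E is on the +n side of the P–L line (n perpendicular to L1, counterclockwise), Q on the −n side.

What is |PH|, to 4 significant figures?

23.05

The slot axis is L1's direction at -35.2°, so u = (cos -35.2°, sin -35.2°) = (0.8171, -0.5764) and n = (−sin -35.2°, cos -35.2°) = (0.5764, 0.8171). P is at the origin and L lies 21.5 along u from P, so L = 21.5·u = (17.57, -12.39). Tangency of A1 to both parallel lines with radius 8.3 puts E and Q at P ± 8.3·n: E = (4.784, 6.782), Q = (-4.784, -6.782). Equal radii place H and F the same way about L: H = L + 8.3·n = (22.35, -5.611), F = L − 8.3·n = (12.78, -19.18). Then |PH| = |H − P| = 23.05.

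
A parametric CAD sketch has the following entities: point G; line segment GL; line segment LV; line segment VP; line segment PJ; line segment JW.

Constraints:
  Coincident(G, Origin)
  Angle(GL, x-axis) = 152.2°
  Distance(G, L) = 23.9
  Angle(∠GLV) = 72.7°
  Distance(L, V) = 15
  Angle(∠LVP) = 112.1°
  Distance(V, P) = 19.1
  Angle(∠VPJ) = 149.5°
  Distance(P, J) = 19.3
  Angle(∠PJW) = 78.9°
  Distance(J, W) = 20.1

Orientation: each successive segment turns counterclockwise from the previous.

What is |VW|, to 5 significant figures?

33.428

∠VPJ = 149.5° gives PJ at -2.1000° from the x-axis; with |PJ| = 19.3, J = (11.503, -14.600). ∠PJW = 78.9° gives JW at 99.000° from the x-axis; with |JW| = 20.1, W = (8.3585, 5.2526). Then |VW| = |W − V| = 33.428.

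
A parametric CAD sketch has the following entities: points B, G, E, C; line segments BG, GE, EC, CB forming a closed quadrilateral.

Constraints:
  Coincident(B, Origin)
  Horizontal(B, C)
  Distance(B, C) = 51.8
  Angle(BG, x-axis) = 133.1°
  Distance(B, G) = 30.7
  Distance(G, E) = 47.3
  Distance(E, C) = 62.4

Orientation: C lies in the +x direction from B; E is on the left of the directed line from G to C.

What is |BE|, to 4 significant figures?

53.95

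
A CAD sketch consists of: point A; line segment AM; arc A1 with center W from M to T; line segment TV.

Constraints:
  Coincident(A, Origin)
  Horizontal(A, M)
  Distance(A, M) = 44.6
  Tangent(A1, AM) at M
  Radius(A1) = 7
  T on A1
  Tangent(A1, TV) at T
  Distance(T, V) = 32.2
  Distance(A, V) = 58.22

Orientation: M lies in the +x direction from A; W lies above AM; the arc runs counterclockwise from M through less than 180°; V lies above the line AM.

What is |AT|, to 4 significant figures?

52.10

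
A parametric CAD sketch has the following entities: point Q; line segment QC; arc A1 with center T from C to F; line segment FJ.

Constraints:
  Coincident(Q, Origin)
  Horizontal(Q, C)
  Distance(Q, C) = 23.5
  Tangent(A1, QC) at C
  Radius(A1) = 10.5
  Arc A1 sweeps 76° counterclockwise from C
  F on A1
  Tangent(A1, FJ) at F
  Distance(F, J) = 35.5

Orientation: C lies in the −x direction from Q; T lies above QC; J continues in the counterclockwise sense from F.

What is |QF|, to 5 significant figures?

15.510

Q is at the origin; Q and C share the same y with |QC| = 23.5 and C on the −x side, so C = (-23.500, 0.0000). Since A1 is tangent to QC there, TC ⟂ QC, so T = C + (0, 10.5) = (-23.500, 10.500). On A1, C sits at bearing -90° from T; a 76° counterclockwise sweep puts F at bearing -14°, so F = T + 10.5·(cos -14°, sin -14°) = (-13.312, 7.9598). Then |QF| = |F − Q| = 15.510.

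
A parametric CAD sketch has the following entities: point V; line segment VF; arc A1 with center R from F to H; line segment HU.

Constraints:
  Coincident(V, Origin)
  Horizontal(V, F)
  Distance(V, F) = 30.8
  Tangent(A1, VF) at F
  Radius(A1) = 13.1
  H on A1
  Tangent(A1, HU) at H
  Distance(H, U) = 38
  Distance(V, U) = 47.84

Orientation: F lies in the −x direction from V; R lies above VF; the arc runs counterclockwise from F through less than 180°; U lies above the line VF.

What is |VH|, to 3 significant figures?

20.7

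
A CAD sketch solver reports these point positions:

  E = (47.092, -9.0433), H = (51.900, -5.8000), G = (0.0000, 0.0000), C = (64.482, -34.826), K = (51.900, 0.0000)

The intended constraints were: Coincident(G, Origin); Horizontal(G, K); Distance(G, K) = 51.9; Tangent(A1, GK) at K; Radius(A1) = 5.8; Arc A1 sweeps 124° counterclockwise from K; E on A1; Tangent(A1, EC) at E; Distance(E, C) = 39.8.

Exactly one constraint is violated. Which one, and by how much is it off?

Distance(E, C) = 39.8 — off by 8.70.

G = (0.00, 0.00) ✓; G.y = 0.00, K.y = 0.00 ✓; |GK| = 51.90 ✓; ∠(HK, KG) = 90.00° ✓; |HK| = 5.800 ✓; bearing(H→E) − bearing(H→K) = 124.0° ✓; |HE| = 5.800 ✓; ∠(HE, EC) = 90.00° ✓; |EC| = 31.10 ✗.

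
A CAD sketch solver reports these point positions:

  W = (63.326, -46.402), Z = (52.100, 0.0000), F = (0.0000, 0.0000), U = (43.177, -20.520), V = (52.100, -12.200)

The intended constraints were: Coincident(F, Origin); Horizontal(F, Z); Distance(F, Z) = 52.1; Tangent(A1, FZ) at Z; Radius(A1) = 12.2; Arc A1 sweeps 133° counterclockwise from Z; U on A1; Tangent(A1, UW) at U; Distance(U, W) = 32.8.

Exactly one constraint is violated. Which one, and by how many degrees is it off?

Tangent(A1, UW) at U — off by 5.10°.

F = (0.00, 0.00) ✓; F.y = 0.00, Z.y = 0.00 ✓; |FZ| = 52.10 ✓; ∠(VZ, ZF) = 90.00° ✓; |VZ| = 12.20 ✓; bearing(V→U) − bearing(V→Z) = 133.0° ✓; |VU| = 12.20 ✓; ∠(VU, UW) = 95.10° ✗; |UW| = 32.80 ✓.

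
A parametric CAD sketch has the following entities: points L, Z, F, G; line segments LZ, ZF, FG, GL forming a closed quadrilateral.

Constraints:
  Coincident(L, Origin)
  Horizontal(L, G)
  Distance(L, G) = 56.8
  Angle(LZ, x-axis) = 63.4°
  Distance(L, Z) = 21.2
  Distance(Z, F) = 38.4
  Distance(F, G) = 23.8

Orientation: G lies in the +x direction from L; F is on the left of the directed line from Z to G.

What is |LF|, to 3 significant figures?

52.6

Checks: |ZF| = 38.40 ✓; |FG| = 23.80 ✓.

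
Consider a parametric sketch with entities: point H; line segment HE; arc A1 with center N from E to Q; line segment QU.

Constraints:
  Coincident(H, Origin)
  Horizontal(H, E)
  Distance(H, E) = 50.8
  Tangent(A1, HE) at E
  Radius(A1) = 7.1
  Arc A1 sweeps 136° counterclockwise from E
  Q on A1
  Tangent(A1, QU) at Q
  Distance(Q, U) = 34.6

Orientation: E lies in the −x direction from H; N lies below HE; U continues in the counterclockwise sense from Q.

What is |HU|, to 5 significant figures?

47.590

H is at the origin; HE is horizontal with |HE| = 50.8 and E on the −x side, so E = (-50.800, 0.0000). A1 meets HE tangentially, so NE is at right angles to HE, so N = E + (0, -7.1) = (-50.800, -7.1000). On A1, E sits at bearing 90° from N; a 136° counterclockwise sweep puts Q at bearing 226°, so Q = N + 7.1·(cos 226°, sin 226°) = (-55.732, -12.207). Tangency of A1 to QU means the radius NQ is perpendicular to QU, so QU runs along (−sin 226°, cos 226°); with |QU| = 34.6, U = (-30.843, -36.242). Then |HU| = |U − H| = 47.590.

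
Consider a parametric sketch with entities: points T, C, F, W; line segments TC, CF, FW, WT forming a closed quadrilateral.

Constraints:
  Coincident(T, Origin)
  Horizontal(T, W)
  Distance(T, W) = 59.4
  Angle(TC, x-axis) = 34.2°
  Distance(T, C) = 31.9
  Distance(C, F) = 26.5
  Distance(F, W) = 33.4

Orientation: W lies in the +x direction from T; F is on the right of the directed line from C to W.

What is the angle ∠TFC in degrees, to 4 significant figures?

70.90°

T is at the origin; T and W share the same y with |TW| = 59.4 and W in +x, so W = (59.4, 0). TC runs at 34.2° with |TC| = 31.9, so C = (26.38, 17.93). F is determined by |CF| = 26.5 and |FW| = 33.4 together: it lies at the intersection of circle(C, 26.5) and circle(W, 33.4). With |CW| = 37.57, the foot of the radical line on CW is 13.28 from C and the perpendicular offset is √(26.5² − 13.28²) = 22.93. Taking the right-of-CW solution: F = (27.12, -8.559).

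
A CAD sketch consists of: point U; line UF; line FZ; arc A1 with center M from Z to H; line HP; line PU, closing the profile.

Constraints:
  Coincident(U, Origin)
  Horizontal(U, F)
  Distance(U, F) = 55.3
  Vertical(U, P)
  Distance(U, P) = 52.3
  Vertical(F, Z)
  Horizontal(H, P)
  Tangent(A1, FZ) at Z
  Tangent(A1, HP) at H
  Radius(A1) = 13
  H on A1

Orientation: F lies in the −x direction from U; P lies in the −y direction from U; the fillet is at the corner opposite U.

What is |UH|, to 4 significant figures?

67.26

U is at the origin; U and F share the same y with |UF| = 55.3 and F on the −x side, so F = (-55.30, 0.000). UP is vertical with |UP| = 52.3 and P on the −y side, so P = (0.000, -52.30). The virtual corner opposite U is at (-55.30, -52.30). A1 meets FZ tangentially, so MZ is at right angles to FZ and since A1 is tangent to HP there, MH ⟂ HP, with radius 13.0, so the center M sits 13.0 in from both sides at M = (-42.30, -39.30). That places the tangent points at Z = (-55.30, -39.30) on FZ and H = (-42.30, -52.30) on HP. Then |UH| = |H − U| = 67.26.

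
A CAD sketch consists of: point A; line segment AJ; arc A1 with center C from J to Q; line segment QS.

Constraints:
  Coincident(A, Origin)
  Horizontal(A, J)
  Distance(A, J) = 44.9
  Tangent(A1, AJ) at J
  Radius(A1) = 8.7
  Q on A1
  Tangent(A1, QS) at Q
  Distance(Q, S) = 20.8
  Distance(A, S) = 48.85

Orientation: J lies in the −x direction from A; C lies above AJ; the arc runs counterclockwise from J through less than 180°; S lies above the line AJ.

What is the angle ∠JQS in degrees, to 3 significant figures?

132°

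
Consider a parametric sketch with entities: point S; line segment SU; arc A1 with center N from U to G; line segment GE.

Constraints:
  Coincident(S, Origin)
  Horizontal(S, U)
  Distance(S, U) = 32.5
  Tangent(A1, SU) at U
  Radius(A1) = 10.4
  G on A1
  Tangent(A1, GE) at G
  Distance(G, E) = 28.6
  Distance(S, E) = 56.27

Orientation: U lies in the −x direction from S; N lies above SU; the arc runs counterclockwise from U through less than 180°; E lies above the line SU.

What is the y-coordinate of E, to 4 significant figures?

40.00

Checks: |NG| = 10.40 ✓; ∠(NG, GE) = 90.00° ✓; |GE| = 28.60 ✓; |SE| = 56.27 ✓.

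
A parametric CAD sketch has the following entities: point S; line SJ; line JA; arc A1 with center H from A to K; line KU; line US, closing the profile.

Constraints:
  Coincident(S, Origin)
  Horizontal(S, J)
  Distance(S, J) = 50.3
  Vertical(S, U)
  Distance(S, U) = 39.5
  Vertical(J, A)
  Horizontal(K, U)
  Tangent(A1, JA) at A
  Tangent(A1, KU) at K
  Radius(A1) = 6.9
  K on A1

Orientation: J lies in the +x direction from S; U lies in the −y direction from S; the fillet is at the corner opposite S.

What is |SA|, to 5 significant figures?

59.940

S is at the origin; S and J share the same y with |SJ| = 50.3 and J on the +x side, so J = (50.300, 0.0000). SU is vertical with |SU| = 39.5 and U on the −y side, so U = (0.0000, -39.500). The virtual corner opposite S is at (50.300, -39.500). Since A1 is tangent to JA there, HA ⟂ JA and A1 meets KU tangentially, so HK is at right angles to KU, with radius 6.9, so the center H sits 6.9 in from both sides at H = (43.400, -32.600). That places the tangent points at A = (50.300, -32.600) on JA and K = (43.400, -39.500) on KU. Then |SA| = |A − S| = 59.940.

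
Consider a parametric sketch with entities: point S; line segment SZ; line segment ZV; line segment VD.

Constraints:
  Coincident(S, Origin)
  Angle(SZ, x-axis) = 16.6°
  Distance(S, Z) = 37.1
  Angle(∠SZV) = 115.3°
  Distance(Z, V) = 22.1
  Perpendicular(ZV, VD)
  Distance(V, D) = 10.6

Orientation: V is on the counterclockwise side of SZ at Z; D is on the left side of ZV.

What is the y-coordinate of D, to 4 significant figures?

34.05

S is at the origin; SZ runs at 16.6° with length 37.1, so Z = 37.1·(cos 16.6°, sin 16.6°) = (35.55, 10.60). ∠SZV = 115.3°, so ZV runs at 16.6° + (180° − 115.3°) = 81.30° from the x-axis; with |ZV| = 22.1, V = Z + 22.1·(cos 81.30°, sin 81.30°) = (38.90, 32.44). The perpendicularity gives VD at right angles to ZV; with |VD| = 10.6 on the left of ZV, D = V + 10.6·(-0.9885, 0.1513) = (28.42, 34.05). So D.y = 34.05.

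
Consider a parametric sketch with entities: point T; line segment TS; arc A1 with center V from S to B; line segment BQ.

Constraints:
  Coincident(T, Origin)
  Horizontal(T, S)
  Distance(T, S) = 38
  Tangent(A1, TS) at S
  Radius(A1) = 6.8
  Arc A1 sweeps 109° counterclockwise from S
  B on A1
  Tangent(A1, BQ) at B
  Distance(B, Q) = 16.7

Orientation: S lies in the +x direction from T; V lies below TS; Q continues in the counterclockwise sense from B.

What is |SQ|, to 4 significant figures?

24.82

On A1, S sits at bearing 90° from V; a 109° counterclockwise sweep puts B at bearing 199°, so B = V + 6.8·(cos 199°, sin 199°) = (31.57, -9.014). A1 meets BQ tangentially, so VB is at right angles to BQ, so BQ runs along (−sin 199°, cos 199°); with |BQ| = 16.7, Q = (37.01, -24.80). Then |SQ| = |Q − S| = 24.82.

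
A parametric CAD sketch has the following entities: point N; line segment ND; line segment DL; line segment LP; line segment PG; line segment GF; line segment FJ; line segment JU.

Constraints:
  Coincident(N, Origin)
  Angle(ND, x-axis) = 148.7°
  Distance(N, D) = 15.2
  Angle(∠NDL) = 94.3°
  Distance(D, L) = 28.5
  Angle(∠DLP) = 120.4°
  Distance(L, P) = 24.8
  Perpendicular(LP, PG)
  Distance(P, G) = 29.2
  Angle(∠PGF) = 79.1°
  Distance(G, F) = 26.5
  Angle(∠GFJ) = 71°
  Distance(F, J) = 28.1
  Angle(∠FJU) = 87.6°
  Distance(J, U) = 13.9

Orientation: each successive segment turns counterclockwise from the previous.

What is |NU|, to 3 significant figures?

37.1

N is at the origin; ND runs at 148.7° with length 15.2, so D = (-13.0, 7.90). ∠NDL = 94.3° gives DL at -126° from the x-axis; with |DL| = 28.5, L = (-29.6, -15.3). ∠DLP = 120.4° gives LP at -66.0° from the x-axis; with |LP| = 24.8, P = (-19.5, -37.9). LP ⟂ PG, so PG runs at 24.0°; with |PG| = 29.2, G = (7.18, -26.1). ∠PGF = 79.1° gives GF at 125° from the x-axis; with |GF| = 26.5, F = (-7.98, -4.32). ∠GFJ = 71.0° gives FJ at -126° from the x-axis; with |FJ| = 28.1, J = (-24.5, -27.0). ∠FJU = 87.6° gives JU at -33.7° from the x-axis; with |JU| = 13.9, U = (-13.0, -34.7). Then |NU| = |U − N| = 37.1.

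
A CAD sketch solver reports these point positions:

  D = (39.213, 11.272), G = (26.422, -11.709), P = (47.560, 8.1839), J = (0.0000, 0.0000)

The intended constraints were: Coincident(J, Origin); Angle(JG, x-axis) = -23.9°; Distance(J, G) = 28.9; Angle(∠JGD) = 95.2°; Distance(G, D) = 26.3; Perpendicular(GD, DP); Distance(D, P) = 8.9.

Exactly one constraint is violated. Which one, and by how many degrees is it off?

Perpendicular(GD, DP) — off by 8.80°.

J = (0.00, 0.00) ✓; JG at -23.90° ✓; |JG| = 28.90 ✓; ∠JGD = 95.20° ✓; |GD| = 26.30 ✓; ∠(GD, DP) = 81.20° ✗; |DP| = 8.900 ✓.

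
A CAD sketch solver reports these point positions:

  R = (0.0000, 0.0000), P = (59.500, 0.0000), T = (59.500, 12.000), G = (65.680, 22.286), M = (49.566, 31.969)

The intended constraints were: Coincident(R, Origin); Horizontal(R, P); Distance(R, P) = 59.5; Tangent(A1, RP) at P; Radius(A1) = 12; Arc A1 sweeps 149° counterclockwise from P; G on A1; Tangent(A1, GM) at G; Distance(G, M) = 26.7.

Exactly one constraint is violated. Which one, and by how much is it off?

Distance(G, M) = 26.7 — off by 7.90.

R = (0.00, 0.00) ✓; R.y = 0.00, P.y = 0.00 ✓; |RP| = 59.50 ✓; ∠(TP, PR) = 90.00° ✓; |TP| = 12.00 ✓; bearing(T→G) − bearing(T→P) = 149.0° ✓; |TG| = 12.00 ✓; ∠(TG, GM) = 90.00° ✓; |GM| = 18.80 ✗.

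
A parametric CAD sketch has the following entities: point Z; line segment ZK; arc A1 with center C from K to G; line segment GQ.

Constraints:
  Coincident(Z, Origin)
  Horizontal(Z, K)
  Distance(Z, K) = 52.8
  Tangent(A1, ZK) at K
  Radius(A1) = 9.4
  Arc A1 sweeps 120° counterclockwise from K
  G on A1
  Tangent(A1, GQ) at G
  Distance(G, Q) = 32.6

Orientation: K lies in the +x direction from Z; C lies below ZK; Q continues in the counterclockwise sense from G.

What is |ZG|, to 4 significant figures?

46.83

Z is at the origin; ZK is horizontal with |ZK| = 52.8 and K on the +x side, so K = (52.80, 0.000). Tangency of A1 to ZK means the radius CK is perpendicular to ZK, so C = K + (0, -9.4) = (52.80, -9.400). On A1, K sits at bearing 90° from C; a 120° counterclockwise sweep puts G at bearing 210°, so G = C + 9.4·(cos 210°, sin 210°) = (44.66, -14.10). Then |ZG| = |G − Z| = 46.83.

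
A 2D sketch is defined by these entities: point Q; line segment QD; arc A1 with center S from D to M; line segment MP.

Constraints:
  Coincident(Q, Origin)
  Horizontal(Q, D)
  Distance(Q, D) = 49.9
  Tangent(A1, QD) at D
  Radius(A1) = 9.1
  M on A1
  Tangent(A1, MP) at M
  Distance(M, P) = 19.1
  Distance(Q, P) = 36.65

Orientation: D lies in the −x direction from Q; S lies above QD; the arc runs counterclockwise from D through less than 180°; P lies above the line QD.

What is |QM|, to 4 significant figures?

42.72

Q is at the origin; QD is horizontal with |QD| = 49.9 and D on the −x side, so D = (-49.90, 0.000). Since A1 is tangent to QD there, SD ⟂ QD, so S = D + (0, 9.1) = (-49.90, 9.100). Since SM ⟂ MP (tangency), |SP| = √(9.1² + 19.1²) = 21.16 regardless of where M sits on A1. So P lies on both circle(Q, 36.65) and circle(S, 21.16); the above-QD intersection is P = (-31.27, 19.12). M is the foot of the tangent from P: M = (-42.56, 3.719).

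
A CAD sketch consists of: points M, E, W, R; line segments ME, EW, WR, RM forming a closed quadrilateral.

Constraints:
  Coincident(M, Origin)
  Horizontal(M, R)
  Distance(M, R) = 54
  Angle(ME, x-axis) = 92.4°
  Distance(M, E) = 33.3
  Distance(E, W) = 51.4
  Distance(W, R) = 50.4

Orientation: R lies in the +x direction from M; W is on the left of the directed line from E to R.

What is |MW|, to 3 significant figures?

68.7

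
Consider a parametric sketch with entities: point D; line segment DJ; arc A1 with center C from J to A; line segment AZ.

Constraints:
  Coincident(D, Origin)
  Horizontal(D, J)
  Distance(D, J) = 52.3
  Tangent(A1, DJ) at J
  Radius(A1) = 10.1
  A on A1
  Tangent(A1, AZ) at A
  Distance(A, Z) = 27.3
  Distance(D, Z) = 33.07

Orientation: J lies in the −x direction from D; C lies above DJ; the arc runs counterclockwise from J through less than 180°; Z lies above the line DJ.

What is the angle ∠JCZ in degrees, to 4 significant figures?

112.4°

Checks: ∠(CJ, JD) = 90.00° ✓; |CJ| = 10.10 ✓; |CA| = 10.10 ✓; ∠(CA, AZ) = 90.00° ✓; |AZ| = 27.30 ✓; |DZ| = 33.07 ✓.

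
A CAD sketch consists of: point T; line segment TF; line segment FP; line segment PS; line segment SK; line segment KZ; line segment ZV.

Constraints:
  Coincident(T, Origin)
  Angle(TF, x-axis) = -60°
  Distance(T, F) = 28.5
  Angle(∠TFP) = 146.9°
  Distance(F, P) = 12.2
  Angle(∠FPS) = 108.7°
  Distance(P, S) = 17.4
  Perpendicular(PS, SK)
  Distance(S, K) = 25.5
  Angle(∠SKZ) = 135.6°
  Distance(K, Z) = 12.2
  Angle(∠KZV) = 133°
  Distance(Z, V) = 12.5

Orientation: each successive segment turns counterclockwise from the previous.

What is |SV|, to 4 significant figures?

39.90

T is at the origin; TF runs at -60.0° with length 28.5, so F = (14.25, -24.68). ∠TFP = 146.9° gives FP at -26.90° from the x-axis; with |FP| = 12.2, P = (25.13, -30.20). ∠FPS = 108.7° gives PS at 44.40° from the x-axis; with |PS| = 17.4, S = (37.56, -18.03). PS is perpendicular to SK, so SK runs at 134.4°; with |SK| = 25.5, K = (19.72, 0.1918). ∠SKZ = 135.6° gives KZ at 178.8° from the x-axis; with |KZ| = 12.2, Z = (7.523, 0.4473). ∠KZV = 133.0° gives ZV at -134.2° from the x-axis; with |ZV| = 12.5, V = (-1.192, -8.514). Then |SV| = |V − S| = 39.90.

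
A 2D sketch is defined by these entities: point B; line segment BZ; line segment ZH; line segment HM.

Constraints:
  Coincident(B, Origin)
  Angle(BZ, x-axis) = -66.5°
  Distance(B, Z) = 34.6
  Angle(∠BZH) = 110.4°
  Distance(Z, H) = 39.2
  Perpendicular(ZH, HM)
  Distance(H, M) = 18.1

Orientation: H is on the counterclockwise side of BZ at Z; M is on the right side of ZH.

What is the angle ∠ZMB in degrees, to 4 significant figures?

19.80°

B is at the origin; BZ runs at -66.5° with length 34.6, so Z = 34.6·(cos -66.5°, sin -66.5°) = (13.80, -31.73). ∠BZH = 110.4°, so ZH runs at -66.5° + (180° − 110.4°) = 3.100° from the x-axis; with |ZH| = 39.2, H = Z + 39.2·(cos 3.100°, sin 3.100°) = (52.94, -29.61). The perpendicularity gives HM at right angles to ZH; with |HM| = 18.1 on the right of ZH, M = H + 18.1·(0.05408, -0.9985) = (53.92, -47.68). Then cos ∠ZMB = MZ·MB / (|MZ||MB|), giving 19.80°.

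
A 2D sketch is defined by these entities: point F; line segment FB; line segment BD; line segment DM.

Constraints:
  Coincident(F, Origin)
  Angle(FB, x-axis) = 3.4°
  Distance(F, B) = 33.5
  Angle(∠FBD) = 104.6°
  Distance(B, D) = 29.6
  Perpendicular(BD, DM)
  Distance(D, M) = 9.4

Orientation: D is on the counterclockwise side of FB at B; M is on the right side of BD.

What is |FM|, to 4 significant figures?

56.53

∠FBD = 104.6°, so BD runs at 3.4° + (180° − 104.6°) = 78.80° from the x-axis; with |BD| = 29.6, D = B + 29.6·(cos 78.80°, sin 78.80°) = (39.19, 31.02). The perpendicularity gives DM at right angles to BD; with |DM| = 9.4 on the right of BD, M = D + 9.4·(0.9810, -0.1942) = (48.41, 29.20). Then |FM| = |M − F| = 56.53.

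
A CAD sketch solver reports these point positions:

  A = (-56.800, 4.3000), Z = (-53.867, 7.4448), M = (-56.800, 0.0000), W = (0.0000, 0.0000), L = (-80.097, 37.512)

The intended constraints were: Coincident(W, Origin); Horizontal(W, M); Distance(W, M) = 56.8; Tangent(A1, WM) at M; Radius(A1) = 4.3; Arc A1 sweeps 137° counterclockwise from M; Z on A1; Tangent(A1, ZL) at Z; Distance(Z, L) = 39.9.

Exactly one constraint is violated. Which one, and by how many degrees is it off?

Tangent(A1, ZL) at Z — off by 5.90°.

W = (0.00, 0.00) ✓; W.y = 0.00, M.y = 0.00 ✓; |WM| = 56.80 ✓; ∠(AM, MW) = 90.00° ✓; |AM| = 4.300 ✓; bearing(A→Z) − bearing(A→M) = 137.0° ✓; |AZ| = 4.300 ✓; ∠(AZ, ZL) = 95.90° ✗; |ZL| = 39.90 ✓.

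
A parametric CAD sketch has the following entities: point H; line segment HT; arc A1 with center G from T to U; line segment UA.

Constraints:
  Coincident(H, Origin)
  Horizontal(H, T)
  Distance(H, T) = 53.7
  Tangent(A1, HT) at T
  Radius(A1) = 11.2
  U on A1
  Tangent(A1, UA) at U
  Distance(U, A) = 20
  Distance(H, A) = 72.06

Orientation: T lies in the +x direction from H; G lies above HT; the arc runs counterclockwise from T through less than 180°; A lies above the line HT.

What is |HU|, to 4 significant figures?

65.85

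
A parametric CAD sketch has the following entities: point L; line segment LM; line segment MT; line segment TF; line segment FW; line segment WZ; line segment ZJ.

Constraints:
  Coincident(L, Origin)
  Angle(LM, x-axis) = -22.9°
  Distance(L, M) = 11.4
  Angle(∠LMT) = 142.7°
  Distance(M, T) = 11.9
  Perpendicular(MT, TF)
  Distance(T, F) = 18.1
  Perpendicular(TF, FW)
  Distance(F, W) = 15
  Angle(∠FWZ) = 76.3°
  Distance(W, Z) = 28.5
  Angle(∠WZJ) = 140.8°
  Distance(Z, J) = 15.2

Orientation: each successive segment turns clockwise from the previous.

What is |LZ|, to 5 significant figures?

20.831

TF ⟂ FW, so FW runs at 119.80°; with |FW| = 15.0, W = (-6.7457, -10.741). ∠FWZ = 76.3° gives WZ at 16.100° from the x-axis; with |WZ| = 28.5, Z = (20.637, -2.8377). Then |LZ| = |Z − L| = 20.831.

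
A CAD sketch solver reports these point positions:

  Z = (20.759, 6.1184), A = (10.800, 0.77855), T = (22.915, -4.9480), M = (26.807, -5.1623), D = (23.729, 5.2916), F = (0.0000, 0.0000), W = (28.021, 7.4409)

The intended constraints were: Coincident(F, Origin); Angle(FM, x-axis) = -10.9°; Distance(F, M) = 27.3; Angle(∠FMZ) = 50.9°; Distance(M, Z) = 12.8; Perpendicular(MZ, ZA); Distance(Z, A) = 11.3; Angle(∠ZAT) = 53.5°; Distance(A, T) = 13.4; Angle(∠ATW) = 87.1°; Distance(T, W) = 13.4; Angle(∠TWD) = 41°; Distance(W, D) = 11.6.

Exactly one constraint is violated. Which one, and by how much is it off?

Distance(W, D) = 11.6 — off by 6.80.

F = (0.00, 0.00) ✓; FM at -10.90° ✓; |FM| = 27.30 ✓; ∠FMZ = 50.90° ✓; |MZ| = 12.80 ✓; ∠(MZ, ZA) = 90.00° ✓; |ZA| = 11.30 ✓; ∠ZAT = 53.50° ✓; |AT| = 13.40 ✓; ∠ATW = 87.10° ✓; |TW| = 13.40 ✓; ∠TWD = 41.00° ✓; |WD| = 4.800 ✗.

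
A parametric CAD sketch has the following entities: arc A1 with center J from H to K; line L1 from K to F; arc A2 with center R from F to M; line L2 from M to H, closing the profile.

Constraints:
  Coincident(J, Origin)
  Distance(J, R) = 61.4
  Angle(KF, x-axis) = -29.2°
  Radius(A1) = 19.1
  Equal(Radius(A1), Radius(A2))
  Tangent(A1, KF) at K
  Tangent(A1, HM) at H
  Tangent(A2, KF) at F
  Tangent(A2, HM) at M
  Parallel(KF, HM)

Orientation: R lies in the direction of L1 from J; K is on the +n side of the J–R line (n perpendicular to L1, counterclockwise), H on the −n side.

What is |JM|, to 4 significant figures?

64.30

Tangency of A1 to both parallel lines with radius 19.1 puts K and H at J ± 19.1·n: K = (9.318, 16.67), H = (-9.318, -16.67). Equal radii place F and M the same way about R: F = R + 19.1·n = (62.92, -13.28), M = R − 19.1·n = (44.28, -46.63). Then |JM| = |M − J| = 64.30.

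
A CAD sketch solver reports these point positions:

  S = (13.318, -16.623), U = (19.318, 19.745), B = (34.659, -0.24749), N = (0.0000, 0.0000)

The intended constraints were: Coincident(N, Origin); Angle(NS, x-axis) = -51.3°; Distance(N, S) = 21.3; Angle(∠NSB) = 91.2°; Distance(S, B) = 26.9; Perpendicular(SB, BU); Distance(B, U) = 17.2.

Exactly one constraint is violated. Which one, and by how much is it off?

Distance(B, U) = 17.2 — off by 8.00.

N = (0.00, 0.00) ✓; NS at -51.30° ✓; |NS| = 21.30 ✓; ∠NSB = 91.20° ✓; |SB| = 26.90 ✓; ∠(SB, BU) = 90.00° ✓; |BU| = 25.20 ✗.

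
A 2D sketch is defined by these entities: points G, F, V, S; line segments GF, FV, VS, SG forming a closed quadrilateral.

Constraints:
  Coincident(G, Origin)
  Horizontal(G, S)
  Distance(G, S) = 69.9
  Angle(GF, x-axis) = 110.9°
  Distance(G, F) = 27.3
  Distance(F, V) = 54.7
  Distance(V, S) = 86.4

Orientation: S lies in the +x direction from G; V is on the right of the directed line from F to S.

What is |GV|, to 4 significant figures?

31.33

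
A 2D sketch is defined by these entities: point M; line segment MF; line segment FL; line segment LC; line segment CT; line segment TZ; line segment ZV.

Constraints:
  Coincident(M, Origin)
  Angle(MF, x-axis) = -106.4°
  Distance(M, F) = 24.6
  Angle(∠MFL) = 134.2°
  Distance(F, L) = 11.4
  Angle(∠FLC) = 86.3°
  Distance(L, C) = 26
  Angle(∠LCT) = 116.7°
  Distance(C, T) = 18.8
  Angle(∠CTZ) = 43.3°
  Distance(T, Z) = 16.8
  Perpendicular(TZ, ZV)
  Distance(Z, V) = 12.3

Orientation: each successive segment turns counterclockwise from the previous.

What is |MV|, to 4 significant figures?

28.07

M is at the origin; MF runs at -106.4° with length 24.6, so F = (-6.946, -23.60). ∠MFL = 134.2° gives FL at -60.60° from the x-axis; with |FL| = 11.4, L = (-1.349, -33.53). ∠FLC = 86.3° gives LC at 33.10° from the x-axis; with |LC| = 26.0, C = (20.43, -19.33). ∠LCT = 116.7° gives CT at 96.40° from the x-axis; with |CT| = 18.8, T = (18.34, -0.6495). ∠CTZ = 43.3° gives TZ at -126.9° from the x-axis; with |TZ| = 16.8, Z = (8.249, -14.08). TZ is perpendicular to ZV, so ZV runs at -36.90°; with |ZV| = 12.3, V = (18.08, -21.47). Then |MV| = |V − M| = 28.07.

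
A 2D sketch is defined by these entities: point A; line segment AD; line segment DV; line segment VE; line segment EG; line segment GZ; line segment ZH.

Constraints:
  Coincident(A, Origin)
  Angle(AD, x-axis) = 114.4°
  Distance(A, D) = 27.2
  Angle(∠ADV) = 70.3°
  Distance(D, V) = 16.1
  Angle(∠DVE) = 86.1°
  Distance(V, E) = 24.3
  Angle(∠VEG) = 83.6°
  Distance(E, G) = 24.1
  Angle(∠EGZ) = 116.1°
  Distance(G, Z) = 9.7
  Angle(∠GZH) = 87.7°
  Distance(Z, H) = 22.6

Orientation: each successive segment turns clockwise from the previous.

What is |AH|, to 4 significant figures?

20.30

A is at the origin; AD runs at 114.4° with length 27.2, so D = (-11.24, 24.77). ∠ADV = 70.3° gives DV at 4.700° from the x-axis; with |DV| = 16.1, V = (4.809, 26.09). ∠DVE = 86.1° gives VE at -89.20° from the x-axis; with |VE| = 24.3, E = (5.149, 1.792). ∠VEG = 83.6° gives EG at 174.4° from the x-axis; with |EG| = 24.1, G = (-18.84, 4.144). ∠EGZ = 116.1° gives GZ at 110.5° from the x-axis; with |GZ| = 9.7, Z = (-22.23, 13.23). ∠GZH = 87.7° gives ZH at 18.20° from the x-axis; with |ZH| = 22.6, H = (-0.7639, 20.29). Then |AH| = |H − A| = 20.30.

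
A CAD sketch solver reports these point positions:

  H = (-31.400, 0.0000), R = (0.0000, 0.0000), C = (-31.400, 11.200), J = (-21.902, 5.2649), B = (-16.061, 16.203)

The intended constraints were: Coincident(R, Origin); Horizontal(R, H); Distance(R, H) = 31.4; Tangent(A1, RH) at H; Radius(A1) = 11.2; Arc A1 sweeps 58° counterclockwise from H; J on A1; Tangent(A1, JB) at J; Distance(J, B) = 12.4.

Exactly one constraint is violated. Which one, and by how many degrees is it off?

Tangent(A1, JB) at J — off by 3.90°.

R = (0.00, 0.00) ✓; R.y = 0.00, H.y = 0.00 ✓; |RH| = 31.40 ✓; ∠(CH, HR) = 90.00° ✓; |CH| = 11.20 ✓; bearing(C→J) − bearing(C→H) = 58.00° ✓; |CJ| = 11.20 ✓; ∠(CJ, JB) = 86.10° ✗; |JB| = 12.40 ✓.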